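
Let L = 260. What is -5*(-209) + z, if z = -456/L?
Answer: 67811/65 ≈ 1043.2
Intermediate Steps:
z = -114/65 (z = -456/260 = -456*1/260 = -114/65 ≈ -1.7538)
-5*(-209) + z = -5*(-209) - 114/65 = 1045 - 114/65 = 67811/65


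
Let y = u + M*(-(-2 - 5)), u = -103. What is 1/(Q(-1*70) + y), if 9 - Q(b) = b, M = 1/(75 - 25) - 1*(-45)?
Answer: 50/14557 ≈ 0.0034348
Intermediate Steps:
M = 2251/50 (M = 1/50 + 45 = 2251/50 ≈ 45.020)
Q(b) = 9 - b
y = 10607/50 (y = -103 + 2251*(-(-2 - 5))/50 = -103 + 2251*(-1*(-7))/50 = -103 + (2251/50)*7 = -103 + 15757/50 = 10607/50 ≈ 212.14)
1/(Q(-1*70) + y) = 1/((9 - (-1)*70) + 10607/50) = 1/((9 - 1*(-70)) + 10607/50) = 1/((9 + 70) + 10607/50) = 1/(79 + 10607/50) = 1/(14557/50) = 50/14557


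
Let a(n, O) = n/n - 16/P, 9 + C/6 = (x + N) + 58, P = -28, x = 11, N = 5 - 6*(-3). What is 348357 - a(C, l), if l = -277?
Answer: 2438488/7 ≈ 3.4836e+5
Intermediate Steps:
N = 23 (N = 5 + 18 = 23)
C = 498 (C = -54 + 6*((11 + 23) + 58) = -54 + 6*(34 + 58) = -54 + 6*92 = -54 + 552 = 498)
a(n, O) = 11/7 (a(n, O) = n/n - 16/(-28) = 1 - 16*(-1/28) = 1 + 4/7 = 11/7)
348357 - a(C, l) = 348357 - 1*11/7 = 348357 - 11/7 = 2438488/7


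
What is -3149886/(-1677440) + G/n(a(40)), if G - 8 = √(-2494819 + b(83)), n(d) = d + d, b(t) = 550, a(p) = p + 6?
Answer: 37901129/19290560 + 3*I*√277141/92 ≈ 1.9648 + 17.167*I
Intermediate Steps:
a(p) = 6 + p
n(d) = 2*d
G = 8 + 3*I*√277141 (G = 8 + √(-2494819 + 550) = 8 + √(-2494269) = 8 + 3*I*√277141 ≈ 8.0 + 1579.3*I)
-3149886/(-1677440) + G/n(a(40)) = -3149886/(-1677440) + (8 + 3*I*√277141)/((2*(6 + 40))) = -3149886*(-1/1677440) + (8 + 3*I*√277141)/((2*46)) = 1574943/838720 + (8 + 3*I*√277141)/92 = 1574943/838720 + (8 + 3*I*√277141)*(1/92) = 1574943/838720 + (2/23 + 3*I*√277141/92) = 37901129/19290560 + 3*I*√277141/92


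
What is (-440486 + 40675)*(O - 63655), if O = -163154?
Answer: 90680733099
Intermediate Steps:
(-440486 + 40675)*(O - 63655) = (-440486 + 40675)*(-163154 - 63655) = -399811*(-226809) = 90680733099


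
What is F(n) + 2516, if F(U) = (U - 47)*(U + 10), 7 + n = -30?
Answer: 4784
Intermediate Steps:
n = -37 (n = -7 - 30 = -37)
F(U) = (-47 + U)*(10 + U)
F(n) + 2516 = (-470 + (-37)² - 37*(-37)) + 2516 = (-470 + 1369 + 1369) + 2516 = 2268 + 2516 = 4784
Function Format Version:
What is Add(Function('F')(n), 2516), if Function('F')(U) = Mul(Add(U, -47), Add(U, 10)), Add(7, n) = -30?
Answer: 4784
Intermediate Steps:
n = -37 (n = Add(-7, -30) = -37)
Function('F')(U) = Mul(Add(-47, U), Add(10, U))
Add(Function('F')(n), 2516) = Add(Add(-470, Pow(-37, 2), Mul(-37, -37)), 2516) = Add(Add(-470, 1369, 1369), 2516) = Add(2268, 2516) = 4784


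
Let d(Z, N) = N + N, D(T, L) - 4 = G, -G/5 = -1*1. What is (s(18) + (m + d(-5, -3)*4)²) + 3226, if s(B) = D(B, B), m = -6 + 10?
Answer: 3635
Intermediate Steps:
m = 4
G = 5 (G = -(-5) = -5*(-1) = 5)
D(T, L) = 9 (D(T, L) = 4 + 5 = 9)
d(Z, N) = 2*N
s(B) = 9
(s(18) + (m + d(-5, -3)*4)²) + 3226 = (9 + (4 + (2*(-3))*4)²) + 3226 = (9 + (4 - 6*4)²) + 3226 = (9 + (4 - 24)²) + 3226 = (9 + (-20)²) + 3226 = (9 + 400) + 3226 = 409 + 3226 = 3635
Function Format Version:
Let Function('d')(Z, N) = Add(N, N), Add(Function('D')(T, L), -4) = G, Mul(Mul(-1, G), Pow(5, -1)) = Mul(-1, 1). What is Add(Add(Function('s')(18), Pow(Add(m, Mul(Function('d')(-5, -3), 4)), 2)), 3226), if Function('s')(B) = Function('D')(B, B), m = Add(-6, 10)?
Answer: 3635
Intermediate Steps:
m = 4
G = 5 (G = Mul(-5, Mul(-1, 1)) = Mul(-5, -1) = 5)
Function('D')(T, L) = 9 (Function('D')(T, L) = Add(4, 5) = 9)
Function('d')(Z, N) = Mul(2, N)
Function('s')(B) = 9
Add(Add(Function('s')(18), Pow(Add(m, Mul(Function('d')(-5, -3), 4)), 2)), 3226) = Add(Add(9, Pow(Add(4, Mul(Mul(2, -3), 4)), 2)), 3226) = Add(Add(9, Pow(Add(4, Mul(-6, 4)), 2)), 3226) = Add(Add(9, Pow(Add(4, -24), 2)), 3226) = Add(Add(9, Pow(-20, 2)), 3226) = Add(Add(9, 400), 3226) = Add(409, 3226) = 3635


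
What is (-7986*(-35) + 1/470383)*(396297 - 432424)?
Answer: -4749860631462037/470383 ≈ -1.0098e+10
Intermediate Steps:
(-7986*(-35) + 1/470383)*(396297 - 432424) = (279510 + 1/470383)*(-36127) = (131476752331/470383)*(-36127) = -4749860631462037/470383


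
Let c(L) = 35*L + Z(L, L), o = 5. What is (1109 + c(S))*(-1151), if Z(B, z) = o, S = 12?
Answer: -1765634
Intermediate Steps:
Z(B, z) = 5
c(L) = 5 + 35*L (c(L) = 35*L + 5 = 5 + 35*L)
(1109 + c(S))*(-1151) = (1109 + (5 + 35*12))*(-1151) = (1109 + (5 + 420))*(-1151) = (1109 + 425)*(-1151) = 1534*(-1151) = -1765634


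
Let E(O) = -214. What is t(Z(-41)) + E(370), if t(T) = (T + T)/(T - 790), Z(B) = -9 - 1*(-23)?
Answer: -41523/194 ≈ -214.04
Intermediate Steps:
Z(B) = 14 (Z(B) = -9 + 23 = 14)
t(T) = 2*T/(-790 + T) (t(T) = (2*T)/(-790 + T) = 2*T/(-790 + T))
t(Z(-41)) + E(370) = 2*14/(-790 + 14) - 214 = 2*14/(-776) - 214 = 2*14*(-1/776) - 214 = -7/194 - 214 = -41523/194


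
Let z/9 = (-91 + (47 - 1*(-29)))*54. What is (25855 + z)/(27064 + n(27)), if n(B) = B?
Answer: 18565/27091 ≈ 0.68528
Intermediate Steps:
z = -7290 (z = 9*((-91 + (47 - 1*(-29)))*54) = 9*((-91 + (47 + 29))*54) = 9*((-91 + 76)*54) = 9*(-15*54) = 9*(-810) = -7290)
(25855 + z)/(27064 + n(27)) = (25855 - 7290)/(27064 + 27) = 18565/27091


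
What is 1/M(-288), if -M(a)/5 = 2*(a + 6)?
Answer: 1/2820 ≈ 0.00035461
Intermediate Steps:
M(a) = -60 - 10*a (M(a) = -10*(a + 6) = -10*(6 + a) = -5*(12 + 2*a) = -60 - 10*a)
1/M(-288) = 1/(-60 - 10*(-288)) = 1/(-60 + 2880) = 1/2820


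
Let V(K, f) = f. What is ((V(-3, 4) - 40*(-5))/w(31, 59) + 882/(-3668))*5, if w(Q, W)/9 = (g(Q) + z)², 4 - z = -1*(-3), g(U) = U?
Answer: -109825/100608 ≈ -1.0916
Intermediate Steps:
z = 1 (z = 4 - (-1)*(-3) = 4 - 1*3 = 4 - 3 = 1)
w(Q, W) = 9*(1 + Q)² (w(Q, W) = 9*(Q + 1)² = 9*(1 + Q)²)
((V(-3, 4) - 40*(-5))/w(31, 59) + 882/(-3668))*5 = ((4 - 40*(-5))/((9*(1 + 31)²)) + 882/(-3668))*5 = ((4 + 200)/((9*32²)) + 882*(-1/3668))*5 = (204/((9*1024)) - 63/262)*5 = (204/9216 - 63/262)*5 = (204*(1/9216) - 63/262)*5 = (17/768 - 63/262)*5 = -21965/100608*5 = -109825/100608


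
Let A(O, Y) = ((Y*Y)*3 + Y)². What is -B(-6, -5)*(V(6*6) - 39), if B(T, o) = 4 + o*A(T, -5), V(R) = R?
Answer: -73488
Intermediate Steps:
A(O, Y) = (Y + 3*Y²)² (A(O, Y) = (Y²*3 + Y)² = (3*Y² + Y)² = (Y + 3*Y²)²)
B(T, o) = 4 + 4900*o (B(T, o) = 4 + o*((-5)²*(1 + 3*(-5))²) = 4 + o*(25*(1 - 15)²) = 4 + o*(25*(-14)²) = 4 + o*(25*196) = 4 + o*4900 = 4 + 4900*o)
-B(-6, -5)*(V(6*6) - 39) = -(4 + 4900*(-5))*(6*6 - 39) = -(4 - 24500)*(36 - 39) = -(-24496)*(-3) = -1*73488 = -73488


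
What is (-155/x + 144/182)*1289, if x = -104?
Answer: 2141029/728 ≈ 2941.0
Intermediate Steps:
(-155/x + 144/182)*1289 = (-155/(-104) + 144/182)*1289 = (-155*(-1/104) + 144*(1/182))*1289 = (155/104 + 72/91)*1289 = (1661/728)*1289 = 2141029/728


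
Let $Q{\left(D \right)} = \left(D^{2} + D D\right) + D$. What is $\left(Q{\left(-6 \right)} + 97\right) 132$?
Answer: $21516$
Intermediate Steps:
$Q{\left(D \right)} = D + 2 D^{2}$ ($Q{\left(D \right)} = \left(D^{2} + D^{2}\right) + D = 2 D^{2} + D = D + 2 D^{2}$)
$\left(Q{\left(-6 \right)} + 97\right) 132 = \left(- 6 \left(1 + 2 \left(-6\right)\right) + 97\right) 132 = \left(- 6 \left(1 - 12\right) + 97\right) 132 = \left(\left(-6\right) \left(-11\right) + 97\right) 132 = \left(66 + 97\right) 132 = 163 \cdot 132 = 21516$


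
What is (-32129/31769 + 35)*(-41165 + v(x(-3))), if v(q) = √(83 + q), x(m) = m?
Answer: -44449390690/31769 + 4319144*√5/31769 ≈ -1.3988e+6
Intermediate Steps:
(-32129/31769 + 35)*(-41165 + v(x(-3))) = (-32129/31769 + 35)*(-41165 + √(83 - 3)) = (-32129*1/31769 + 35)*(-41165 + √80) = (-32129/31769 + 35)*(-41165 + 4*√5) = 1079786*(-41165 + 4*√5)/31769 = -44449390690/31769 + 4319144*√5/31769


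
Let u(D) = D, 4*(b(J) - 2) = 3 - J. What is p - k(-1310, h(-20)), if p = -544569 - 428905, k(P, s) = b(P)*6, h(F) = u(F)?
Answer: -1950911/2 ≈ -9.7546e+5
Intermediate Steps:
b(J) = 11/4 - J/4 (b(J) = 2 + (3 - J)/4 = 2 + (¾ - J/4) = 11/4 - J/4)
h(F) = F
k(P, s) = 33/2 - 3*P/2 (k(P, s) = (11/4 - P/4)*6 = 33/2 - 3*P/2)
p = -973474
p - k(-1310, h(-20)) = -973474 - (33/2 - 3/2*(-1310)) = -973474 - (33/2 + 1965) = -973474 - 1*3963/2 = -973474 - 3963/2 = -1950911/2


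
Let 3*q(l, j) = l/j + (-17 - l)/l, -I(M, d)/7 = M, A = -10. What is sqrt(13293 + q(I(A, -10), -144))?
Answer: sqrt(21103051830)/1260 ≈ 115.29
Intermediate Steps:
I(M, d) = -7*M
q(l, j) = l/(3*j) + (-17 - l)/(3*l) (q(l, j) = (l/j + (-17 - l)/l)/3 = l/(3*j) + (-17 - l)/(3*l))
sqrt(13293 + q(I(A, -10), -144)) = sqrt(13293 + (-1/3 - 17/(3*((-7*(-10)))) + (1/3)*(-7*(-10))/(-144))) = sqrt(13293 + (-1/3 - 17/3/70 + (1/3)*70*(-1/144))) = sqrt(13293 + (-1/3 - 17/3*1/70 - 35/216)) = sqrt(13293 + (-1/3 - 17/210 - 35/216)) = sqrt(13293 - 4357/7560) = sqrt(100490723/7560) = sqrt(21103051830)/1260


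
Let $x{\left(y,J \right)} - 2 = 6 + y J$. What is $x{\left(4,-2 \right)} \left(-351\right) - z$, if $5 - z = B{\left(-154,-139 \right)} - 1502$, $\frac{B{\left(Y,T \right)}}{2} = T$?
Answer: $-1785$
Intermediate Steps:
$x{\left(y,J \right)} = 8 + J y$ ($x{\left(y,J \right)} = 2 + \left(6 + y J\right) = 2 + \left(6 + J y\right) = 8 + J y$)
$B{\left(Y,T \right)} = 2 T$
$z = 1785$ ($z = 5 - \left(2 \left(-139\right) - 1502\right) = 5 - \left(-278 - 1502\right) = 5 - -1780 = 5 + 1780 = 1785$)
$x{\left(4,-2 \right)} \left(-351\right) - z = \left(8 - 8\right) \left(-351\right) - 1785 = 0 \left(-351\right) - 1785 = 0 - 1785 = -1785$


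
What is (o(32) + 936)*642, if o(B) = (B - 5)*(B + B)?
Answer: 1710288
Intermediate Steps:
o(B) = 2*B*(-5 + B) (o(B) = (-5 + B)*(2*B) = 2*B*(-5 + B))
(o(32) + 936)*642 = (2*32*(-5 + 32) + 936)*642 = (2*32*27 + 936)*642 = (1728 + 936)*642 = 2664*642 = 1710288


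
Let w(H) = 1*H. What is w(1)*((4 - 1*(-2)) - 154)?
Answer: -148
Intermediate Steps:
w(H) = H
w(1)*((4 - 1*(-2)) - 154) = 1*((4 - 1*(-2)) - 154) = 1*((4 + 2) - 154) = 1*(6 - 154) = 1*(-148) = -148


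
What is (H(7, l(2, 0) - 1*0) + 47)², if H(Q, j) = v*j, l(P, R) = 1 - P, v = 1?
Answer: 2116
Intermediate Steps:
H(Q, j) = j (H(Q, j) = 1*j = j)
(H(7, l(2, 0) - 1*0) + 47)² = (((1 - 1*2) - 1*0) + 47)² = (((1 - 2) + 0) + 47)² = ((-1 + 0) + 47)² = (-1 + 47)² = 46² = 2116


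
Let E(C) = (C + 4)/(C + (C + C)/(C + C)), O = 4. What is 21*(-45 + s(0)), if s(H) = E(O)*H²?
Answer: -945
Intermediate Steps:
E(C) = (4 + C)/(1 + C) (E(C) = (4 + C)/(C + (2*C)/((2*C))) = (4 + C)/(C + (2*C)*(1/(2*C))) = (4 + C)/(C + 1) = (4 + C)/(1 + C))
s(H) = 8*H²/5 (s(H) = ((4 + 4)/(1 + 4))*H² = (8/5)*H² = ((⅕)*8)*H² = 8*H²/5)
21*(-45 + s(0)) = 21*(-45 + (8/5)*0²) = 21*(-45 + (8/5)*0) = 21*(-45 + 0) = 21*(-45) = -945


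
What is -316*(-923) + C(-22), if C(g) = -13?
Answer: 291655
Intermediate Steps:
-316*(-923) + C(-22) = -316*(-923) - 13 = 291668 - 13 = 291655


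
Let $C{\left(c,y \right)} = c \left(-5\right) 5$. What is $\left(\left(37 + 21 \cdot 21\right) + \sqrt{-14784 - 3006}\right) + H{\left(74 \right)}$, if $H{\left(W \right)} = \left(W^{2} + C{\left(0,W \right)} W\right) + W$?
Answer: $6028 + i \sqrt{17790} \approx 6028.0 + 133.38 i$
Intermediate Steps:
$C{\left(c,y \right)} = - 25 c$ ($C{\left(c,y \right)} = - 5 c 5 = - 25 c$)
$H{\left(W \right)} = W + W^{2}$ ($H{\left(W \right)} = \left(W^{2} + \left(-25\right) 0 W\right) + W = \left(W^{2} + 0 W\right) + W = \left(W^{2} + 0\right) + W = W^{2} + W = W + W^{2}$)
$\left(\left(37 + 21 \cdot 21\right) + \sqrt{-14784 - 3006}\right) + H{\left(74 \right)} = \left(\left(37 + 21 \cdot 21\right) + \sqrt{-14784 - 3006}\right) + 74 \left(1 + 74\right) = \left(\left(37 + 441\right) + \sqrt{-17790}\right) + 74 \cdot 75 = \left(478 + i \sqrt{17790}\right) + 5550 = 6028 + i \sqrt{17790}$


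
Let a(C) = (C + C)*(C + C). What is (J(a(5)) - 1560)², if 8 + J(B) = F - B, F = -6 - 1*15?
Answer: 2852721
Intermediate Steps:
F = -21 (F = -6 - 15 = -21)
a(C) = 4*C² (a(C) = (2*C)*(2*C) = 4*C²)
J(B) = -29 - B (J(B) = -8 + (-21 - B) = -29 - B)
(J(a(5)) - 1560)² = ((-29 - 4*5²) - 1560)² = ((-29 - 4*25) - 1560)² = ((-29 - 1*100) - 1560)² = ((-29 - 100) - 1560)² = (-129 - 1560)² = (-1689)² = 2852721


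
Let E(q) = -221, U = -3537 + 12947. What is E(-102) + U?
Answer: 9189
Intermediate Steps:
U = 9410
E(-102) + U = -221 + 9410 = 9189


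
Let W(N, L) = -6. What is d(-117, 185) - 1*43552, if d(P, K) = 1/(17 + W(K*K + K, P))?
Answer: -479071/11 ≈ -43552.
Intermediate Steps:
d(P, K) = 1/11 (d(P, K) = 1/(17 - 6) = 1/11)
d(-117, 185) - 1*43552 = 1/11 - 1*43552 = 1/11 - 43552 = -479071/11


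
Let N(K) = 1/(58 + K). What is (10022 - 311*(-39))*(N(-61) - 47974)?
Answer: -3188038373/3 ≈ -1.0627e+9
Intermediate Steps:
(10022 - 311*(-39))*(N(-61) - 47974) = (10022 - 311*(-39))*(1/(58 - 61) - 47974) = (10022 + 12129)*(1/(-3) - 47974) = 22151*(-⅓ - 47974) = 22151*(-143923/3) = -3188038373/3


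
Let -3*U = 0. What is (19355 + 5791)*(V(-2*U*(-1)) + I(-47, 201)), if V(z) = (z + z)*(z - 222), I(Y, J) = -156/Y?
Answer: 3922776/47 ≈ 83463.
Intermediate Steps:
U = 0 (U = -⅓*0 = 0)
V(z) = 2*z*(-222 + z) (V(z) = (2*z)*(-222 + z) = 2*z*(-222 + z))
(19355 + 5791)*(V(-2*U*(-1)) + I(-47, 201)) = (19355 + 5791)*(2*(-2*0*(-1))*(-222 - 2*0*(-1)) - 156/(-47)) = 25146*(2*(0*(-1))*(-222 + 0*(-1)) - 156*(-1/47)) = 25146*(2*0*(-222 + 0) + 156/47) = 25146*(2*0*(-222) + 156/47) = 25146*(0 + 156/47) = 25146*(156/47) = 3922776/47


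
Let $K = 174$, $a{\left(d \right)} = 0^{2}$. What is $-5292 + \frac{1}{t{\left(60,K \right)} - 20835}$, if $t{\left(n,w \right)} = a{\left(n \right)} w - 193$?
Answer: $- \frac{111280177}{21028} \approx -5292.0$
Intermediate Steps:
$a{\left(d \right)} = 0$
$t{\left(n,w \right)} = -193$ ($t{\left(n,w \right)} = 0 w - 193 = 0 - 193 = -193$)
$-5292 + \frac{1}{t{\left(60,K \right)} - 20835} = -5292 + \frac{1}{-193 - 20835} = -5292 + \frac{1}{-21028} = -5292 - \frac{1}{21028} = - \frac{111280177}{21028}$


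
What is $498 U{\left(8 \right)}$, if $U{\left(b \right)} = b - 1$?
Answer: $3486$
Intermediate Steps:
$U{\left(b \right)} = -1 + b$
$498 U{\left(8 \right)} = 498 \left(-1 + 8\right) = 498 \cdot 7 = 3486$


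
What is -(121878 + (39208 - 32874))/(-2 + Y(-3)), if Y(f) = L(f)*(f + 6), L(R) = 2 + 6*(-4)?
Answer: 32053/17 ≈ 1885.5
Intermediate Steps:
L(R) = -22 (L(R) = 2 - 24 = -22)
Y(f) = -132 - 22*f (Y(f) = -22*(f + 6) = -22*(6 + f) = -132 - 22*f)
-(121878 + (39208 - 32874))/(-2 + Y(-3)) = -(121878 + (39208 - 32874))/(-2 + (-132 - 22*(-3))) = -(121878 + 6334)/(-2 + (-132 + 66)) = -128212/(-2 - 66) = -128212/(-68) = -(-1)*128212/68 = -1*(-32053/17) = 32053/17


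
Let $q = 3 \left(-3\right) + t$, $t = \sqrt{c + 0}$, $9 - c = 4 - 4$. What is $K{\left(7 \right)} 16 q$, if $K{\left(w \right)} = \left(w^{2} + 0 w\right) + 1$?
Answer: $-4800$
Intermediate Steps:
$c = 9$ ($c = 9 - \left(4 - 4\right) = 9 - 0 = 9 + 0 = 9$)
$K{\left(w \right)} = 1 + w^{2}$ ($K{\left(w \right)} = \left(w^{2} + 0\right) + 1 = w^{2} + 1 = 1 + w^{2}$)
$t = 3$ ($t = \sqrt{9 + 0} = \sqrt{9} = 3$)
$q = -6$ ($q = 3 \left(-3\right) + 3 = -9 + 3 = -6$)
$K{\left(7 \right)} 16 q = \left(1 + 7^{2}\right) 16 \left(-6\right) = \left(1 + 49\right) 16 \left(-6\right) = 50 \cdot 16 \left(-6\right) = 800 \left(-6\right) = -4800$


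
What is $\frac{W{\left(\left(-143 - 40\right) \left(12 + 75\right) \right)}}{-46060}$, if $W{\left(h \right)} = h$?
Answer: $\frac{15921}{46060} \approx 0.34566$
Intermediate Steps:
$\frac{W{\left(\left(-143 - 40\right) \left(12 + 75\right) \right)}}{-46060} = \frac{\left(-143 - 40\right) \left(12 + 75\right)}{-46060} = \left(-183\right) 87 \left(- \frac{1}{46060}\right) = \left(-15921\right) \left(- \frac{1}{46060}\right) = \frac{15921}{46060}$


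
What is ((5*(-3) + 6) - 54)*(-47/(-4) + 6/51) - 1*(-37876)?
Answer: 2524727/68 ≈ 37128.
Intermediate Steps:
((5*(-3) + 6) - 54)*(-47/(-4) + 6/51) - 1*(-37876) = ((-15 + 6) - 54)*(-47*(-¼) + 6*(1/51)) + 37876 = (-9 - 54)*(47/4 + 2/17) + 37876 = -63*807/68 + 37876 = -50841/68 + 37876 = 2524727/68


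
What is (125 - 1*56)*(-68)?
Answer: -4692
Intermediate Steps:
(125 - 1*56)*(-68) = (125 - 56)*(-68) = 69*(-68) = -4692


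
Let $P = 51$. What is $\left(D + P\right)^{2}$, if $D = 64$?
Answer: $13225$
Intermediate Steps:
$\left(D + P\right)^{2} = \left(64 + 51\right)^{2} = 115^{2} = 13225$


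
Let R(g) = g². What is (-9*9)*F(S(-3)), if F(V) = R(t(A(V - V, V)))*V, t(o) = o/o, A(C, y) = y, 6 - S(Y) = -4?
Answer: -810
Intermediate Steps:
S(Y) = 10 (S(Y) = 6 - 1*(-4) = 6 + 4 = 10)
t(o) = 1
F(V) = V (F(V) = 1²*V = 1*V = V)
(-9*9)*F(S(-3)) = -9*9*10 = -81*10 = -810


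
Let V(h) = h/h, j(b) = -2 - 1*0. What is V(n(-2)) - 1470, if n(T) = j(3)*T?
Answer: -1469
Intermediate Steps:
j(b) = -2 (j(b) = -2 + 0 = -2)
n(T) = -2*T
V(h) = 1
V(n(-2)) - 1470 = 1 - 1470 = -1469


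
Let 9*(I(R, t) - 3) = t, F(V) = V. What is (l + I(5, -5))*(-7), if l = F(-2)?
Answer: -28/9 ≈ -3.1111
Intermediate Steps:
l = -2
I(R, t) = 3 + t/9
(l + I(5, -5))*(-7) = (-2 + (3 + (⅑)*(-5)))*(-7) = (-2 + (3 - 5/9))*(-7) = (-2 + 22/9)*(-7) = (4/9)*(-7) = -28/9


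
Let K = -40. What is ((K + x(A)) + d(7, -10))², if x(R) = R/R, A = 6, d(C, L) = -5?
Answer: 1936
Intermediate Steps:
x(R) = 1
((K + x(A)) + d(7, -10))² = ((-40 + 1) - 5)² = (-39 - 5)² = (-44)² = 1936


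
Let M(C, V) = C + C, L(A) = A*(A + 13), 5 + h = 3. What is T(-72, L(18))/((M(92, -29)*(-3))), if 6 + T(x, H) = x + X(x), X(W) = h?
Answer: 10/69 ≈ 0.14493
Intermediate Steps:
h = -2 (h = -5 + 3 = -2)
L(A) = A*(13 + A)
X(W) = -2
T(x, H) = -8 + x (T(x, H) = -6 + (x - 2) = -6 + (-2 + x) = -8 + x)
M(C, V) = 2*C
T(-72, L(18))/((M(92, -29)*(-3))) = (-8 - 72)/(((2*92)*(-3))) = -80/(184*(-3)) = -80/(-552) = -80*(-1/552) = 10/69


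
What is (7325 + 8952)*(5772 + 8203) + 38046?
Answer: 227509121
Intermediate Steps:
(7325 + 8952)*(5772 + 8203) + 38046 = 16277*13975 + 38046 = 227471075 + 38046 = 227509121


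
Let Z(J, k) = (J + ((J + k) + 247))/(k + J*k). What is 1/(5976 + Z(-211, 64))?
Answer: 4480/26772517 ≈ 0.00016734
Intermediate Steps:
Z(J, k) = (247 + k + 2*J)/(k + J*k) (Z(J, k) = (J + (247 + J + k))/(k + J*k) = (247 + k + 2*J)/(k + J*k))
1/(5976 + Z(-211, 64)) = 1/(5976 + (247 + 64 + 2*(-211))/(64*(1 - 211))) = 1/(5976 + (1/64)*(247 + 64 - 422)/(-210)) = 1/(5976 + (1/64)*(-1/210)*(-111)) = 1/(5976 + 37/4480) = 1/(26772517/4480) = 4480/26772517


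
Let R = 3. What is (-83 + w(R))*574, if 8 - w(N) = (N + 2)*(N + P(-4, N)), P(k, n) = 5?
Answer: -66010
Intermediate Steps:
w(N) = 8 - (2 + N)*(5 + N) (w(N) = 8 - (N + 2)*(N + 5) = 8 - (2 + N)*(5 + N))
(-83 + w(R))*574 = (-83 + (-2 - 1*3**2 - 7*3))*574 = (-83 + (-2 - 1*9 - 21))*574 = (-83 + (-2 - 9 - 21))*574 = (-83 - 32)*574 = -115*574 = -66010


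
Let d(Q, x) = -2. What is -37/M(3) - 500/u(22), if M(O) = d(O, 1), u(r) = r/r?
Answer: -963/2 ≈ -481.50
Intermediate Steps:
u(r) = 1
M(O) = -2
-37/M(3) - 500/u(22) = -37/(-2) - 500/1 = -37*(-1/2) - 500*1 = 37/2 - 500 = -963/2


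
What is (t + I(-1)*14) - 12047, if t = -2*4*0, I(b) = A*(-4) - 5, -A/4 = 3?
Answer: -11445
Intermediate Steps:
A = -12 (A = -4*3 = -12)
I(b) = 43 (I(b) = -12*(-4) - 5 = 48 - 5 = 43)
t = 0 (t = -8*0 = 0)
(t + I(-1)*14) - 12047 = (0 + 43*14) - 12047 = (0 + 602) - 12047 = 602 - 12047 = -11445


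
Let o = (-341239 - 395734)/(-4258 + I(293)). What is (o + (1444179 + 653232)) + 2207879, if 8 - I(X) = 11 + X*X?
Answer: 387950418873/90110 ≈ 4.3053e+6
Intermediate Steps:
I(X) = -3 - X² (I(X) = 8 - (11 + X*X) = 8 - (11 + X²) = 8 + (-11 - X²) = -3 - X²)
o = 736973/90110 (o = (-341239 - 395734)/(-4258 + (-3 - 1*293²)) = -736973/(-4258 + (-3 - 1*85849)) = -736973/(-4258 + (-3 - 85849)) = -736973/(-4258 - 85852) = -736973/(-90110) = -736973*(-1/90110) = 736973/90110 ≈ 8.1786)
(o + (1444179 + 653232)) + 2207879 = (736973/90110 + (1444179 + 653232)) + 2207879 = (736973/90110 + 2097411) + 2207879 = 188998442183/90110 + 2207879 = 387950418873/90110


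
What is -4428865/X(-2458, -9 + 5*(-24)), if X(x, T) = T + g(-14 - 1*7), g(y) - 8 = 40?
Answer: 4428865/81 ≈ 54677.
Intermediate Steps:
g(y) = 48 (g(y) = 8 + 40 = 48)
X(x, T) = 48 + T (X(x, T) = T + 48 = 48 + T)
-4428865/X(-2458, -9 + 5*(-24)) = -4428865/(48 + (-9 + 5*(-24))) = -4428865/(48 + (-9 - 120)) = -4428865/(48 - 129) = -4428865/(-81) = -4428865*(-1/81) = 4428865/81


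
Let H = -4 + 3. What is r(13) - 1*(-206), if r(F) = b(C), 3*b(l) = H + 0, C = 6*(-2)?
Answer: 617/3 ≈ 205.67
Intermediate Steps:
C = -12
H = -1
b(l) = -⅓ (b(l) = (-1 + 0)/3 = (⅓)*(-1) = -⅓)
r(F) = -⅓
r(13) - 1*(-206) = -⅓ - 1*(-206) = -⅓ + 206 = 617/3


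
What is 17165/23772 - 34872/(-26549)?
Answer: 1284690769/631122828 ≈ 2.0356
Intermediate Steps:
17165/23772 - 34872/(-26549) = 17165*(1/23772) - 34872*(-1/26549) = 17165/23772 + 34872/26549 = 1284690769/631122828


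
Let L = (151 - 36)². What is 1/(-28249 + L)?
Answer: -1/15024 ≈ -6.6560e-5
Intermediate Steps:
L = 13225 (L = 115² = 13225)
1/(-28249 + L) = 1/(-28249 + 13225) = 1/(-15024) = -1/15024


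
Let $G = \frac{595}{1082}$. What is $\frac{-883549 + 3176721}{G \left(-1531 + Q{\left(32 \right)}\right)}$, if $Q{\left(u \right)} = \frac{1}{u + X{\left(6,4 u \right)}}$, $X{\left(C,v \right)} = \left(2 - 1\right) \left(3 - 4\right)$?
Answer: $- \frac{2747056258}{1008525} \approx -2723.8$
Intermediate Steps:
$X{\left(C,v \right)} = -1$ ($X{\left(C,v \right)} = 1 \left(-1\right) = -1$)
$Q{\left(u \right)} = \frac{1}{-1 + u}$ ($Q{\left(u \right)} = \frac{1}{u - 1} = \frac{1}{-1 + u}$)
$G = \frac{595}{1082}$ ($G = 595 \cdot \frac{1}{1082} = \frac{595}{1082} \approx 0.54991$)
$\frac{-883549 + 3176721}{G \left(-1531 + Q{\left(32 \right)}\right)} = \frac{-883549 + 3176721}{\frac{595}{1082} \left(-1531 + \frac{1}{-1 + 32}\right)} = \frac{2293172}{\frac{595}{1082} \left(-1531 + \frac{1}{31}\right)} = \frac{2293172}{\frac{595}{1082} \left(- \frac{47460}{31}\right)} = \frac{2293172}{- \frac{14119350}{16771}} = 2293172 \left(- \frac{16771}{14119350}\right) = - \frac{2747056258}{1008525}$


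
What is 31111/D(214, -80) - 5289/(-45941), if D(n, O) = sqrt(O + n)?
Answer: 5289/45941 + 31111*sqrt(134)/134 ≈ 2687.7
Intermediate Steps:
31111/D(214, -80) - 5289/(-45941) = 31111/(sqrt(-80 + 214)) - 5289/(-45941) = 31111/(sqrt(134)) - 5289*(-1/45941) = 31111*(sqrt(134)/134) + 5289/45941 = 31111*sqrt(134)/134 + 5289/45941 = 5289/45941 + 31111*sqrt(134)/134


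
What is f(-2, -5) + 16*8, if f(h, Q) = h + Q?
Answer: 121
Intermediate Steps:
f(h, Q) = Q + h
f(-2, -5) + 16*8 = (-5 - 2) + 16*8 = -7 + 128 = 121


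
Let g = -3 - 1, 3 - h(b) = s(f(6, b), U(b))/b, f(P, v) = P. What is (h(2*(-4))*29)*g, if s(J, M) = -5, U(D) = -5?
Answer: -551/2 ≈ -275.50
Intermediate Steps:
h(b) = 3 + 5/b (h(b) = 3 - (-5)/b = 3 + 5/b)
g = -4
(h(2*(-4))*29)*g = ((3 + 5/((2*(-4))))*29)*(-4) = ((3 + 5/(-8))*29)*(-4) = ((3 + 5*(-⅛))*29)*(-4) = ((3 - 5/8)*29)*(-4) = ((19/8)*29)*(-4) = (551/8)*(-4) = -551/2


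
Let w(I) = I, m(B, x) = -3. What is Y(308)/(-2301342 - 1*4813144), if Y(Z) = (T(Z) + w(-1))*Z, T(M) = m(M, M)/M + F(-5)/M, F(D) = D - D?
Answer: 311/7114486 ≈ 4.3714e-5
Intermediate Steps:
F(D) = 0
T(M) = -3/M (T(M) = -3/M + 0/M = -3/M + 0 = -3/M)
Y(Z) = Z*(-1 - 3/Z) (Y(Z) = (-3/Z - 1)*Z = (-1 - 3/Z)*Z = Z*(-1 - 3/Z))
Y(308)/(-2301342 - 1*4813144) = (-3 - 1*308)/(-2301342 - 1*4813144) = (-3 - 308)/(-2301342 - 4813144) = -311/(-7114486) = -311*(-1/7114486) = 311/7114486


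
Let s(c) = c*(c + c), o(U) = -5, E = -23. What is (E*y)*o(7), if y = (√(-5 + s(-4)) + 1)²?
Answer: 3220 + 690*√3 ≈ 4415.1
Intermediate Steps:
s(c) = 2*c² (s(c) = c*(2*c) = 2*c²)
y = (1 + 3*√3)² (y = (√(-5 + 2*(-4)²) + 1)² = (√(-5 + 2*16) + 1)² = (√(-5 + 32) + 1)² = (√27 + 1)² = (3*√3 + 1)² = (1 + 3*√3)² ≈ 38.392)
(E*y)*o(7) = -23*(28 + 6*√3)*(-5) = (-644 - 138*√3)*(-5) = 3220 + 690*√3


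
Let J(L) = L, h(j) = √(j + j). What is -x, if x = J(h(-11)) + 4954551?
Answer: -4954551 - I*√22 ≈ -4.9546e+6 - 4.6904*I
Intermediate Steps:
h(j) = √2*√j (h(j) = √(2*j) = √2*√j)
x = 4954551 + I*√22 (x = √2*√(-11) + 4954551 = √2*(I*√11) + 4954551 = I*√22 + 4954551 = 4954551 + I*√22 ≈ 4.9546e+6 + 4.6904*I)
-x = -(4954551 + I*√22) = -4954551 - I*√22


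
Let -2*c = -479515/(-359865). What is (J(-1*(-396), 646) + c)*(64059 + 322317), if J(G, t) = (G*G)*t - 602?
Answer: 939028555056155356/23991 ≈ 3.9141e+13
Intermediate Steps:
J(G, t) = -602 + t*G² (J(G, t) = G²*t - 602 = t*G² - 602 = -602 + t*G²)
c = -95903/143946 (c = -(-479515)/(2*(-359865)) = -(-479515)*(-1)/(2*359865) = -½*95903/71973 = -95903/143946 ≈ -0.66624)
(J(-1*(-396), 646) + c)*(64059 + 322317) = ((-602 + 646*(-1*(-396))²) - 95903/143946)*(64059 + 322317) = ((-602 + 646*396²) - 95903/143946)*386376 = ((-602 + 646*156816) - 95903/143946)*386376 = ((-602 + 101303136) - 95903/143946)*386376 = (101302534 - 95903/143946)*386376 = (14582094463261/143946)*386376 = 939028555056155356/23991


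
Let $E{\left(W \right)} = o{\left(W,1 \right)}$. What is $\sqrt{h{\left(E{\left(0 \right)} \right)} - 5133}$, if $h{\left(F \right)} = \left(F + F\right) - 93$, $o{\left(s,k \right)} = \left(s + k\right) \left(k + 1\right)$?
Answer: $i \sqrt{5222} \approx 72.263 i$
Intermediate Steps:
$o{\left(s,k \right)} = \left(1 + k\right) \left(k + s\right)$ ($o{\left(s,k \right)} = \left(k + s\right) \left(1 + k\right) = \left(1 + k\right) \left(k + s\right)$)
$E{\left(W \right)} = 2 + 2 W$ ($E{\left(W \right)} = 1 + W + 1^{2} + 1 W = 1 + W + 1 + W = 2 + 2 W$)
$h{\left(F \right)} = -93 + 2 F$ ($h{\left(F \right)} = 2 F - 93 = -93 + 2 F$)
$\sqrt{h{\left(E{\left(0 \right)} \right)} - 5133} = \sqrt{\left(-93 + 2 \left(2 + 2 \cdot 0\right)\right) - 5133} = \sqrt{\left(-93 + 2 \left(2 + 0\right)\right) - 5133} = \sqrt{\left(-93 + 2 \cdot 2\right) - 5133} = \sqrt{\left(-93 + 4\right) - 5133} = \sqrt{-89 - 5133} = \sqrt{-5222} = i \sqrt{5222}$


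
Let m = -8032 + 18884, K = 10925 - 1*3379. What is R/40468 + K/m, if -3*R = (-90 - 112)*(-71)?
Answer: 47529700/82342263 ≈ 0.57722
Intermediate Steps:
K = 7546 (K = 10925 - 3379 = 7546)
R = -14342/3 (R = -(-90 - 112)*(-71)/3 = -(-202)*(-71)/3 = -⅓*14342 = -14342/3 ≈ -4780.7)
m = 10852
R/40468 + K/m = -14342/3/40468 + 7546/10852 = -14342/3*1/40468 + 7546*(1/10852) = -7171/60702 + 3773/5426 = 47529700/82342263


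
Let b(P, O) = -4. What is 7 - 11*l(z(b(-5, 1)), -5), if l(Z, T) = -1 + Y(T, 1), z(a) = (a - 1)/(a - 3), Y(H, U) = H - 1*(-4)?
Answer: 29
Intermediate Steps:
Y(H, U) = 4 + H (Y(H, U) = H + 4 = 4 + H)
z(a) = (-1 + a)/(-3 + a)
l(Z, T) = 3 + T (l(Z, T) = -1 + (4 + T) = 3 + T)
7 - 11*l(z(b(-5, 1)), -5) = 7 - 11*(3 - 5) = 7 - 11*(-2) = 7 + 22 = 29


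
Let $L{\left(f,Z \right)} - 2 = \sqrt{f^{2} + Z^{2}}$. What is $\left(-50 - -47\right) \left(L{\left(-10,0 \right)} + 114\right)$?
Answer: $-378$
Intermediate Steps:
$L{\left(f,Z \right)} = 2 + \sqrt{Z^{2} + f^{2}}$ ($L{\left(f,Z \right)} = 2 + \sqrt{f^{2} + Z^{2}} = 2 + \sqrt{Z^{2} + f^{2}}$)
$\left(-50 - -47\right) \left(L{\left(-10,0 \right)} + 114\right) = \left(-50 - -47\right) \left(\left(2 + \sqrt{0^{2} + \left(-10\right)^{2}}\right) + 114\right) = \left(-50 + 47\right) \left(\left(2 + \sqrt{0 + 100}\right) + 114\right) = - 3 \left(\left(2 + \sqrt{100}\right) + 114\right) = - 3 \left(\left(2 + 10\right) + 114\right) = - 3 \left(12 + 114\right) = \left(-3\right) 126 = -378$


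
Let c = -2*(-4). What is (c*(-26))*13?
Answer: -2704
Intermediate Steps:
c = 8
(c*(-26))*13 = (8*(-26))*13 = -208*13 = -2704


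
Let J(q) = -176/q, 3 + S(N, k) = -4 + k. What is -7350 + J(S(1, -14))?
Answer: -154174/21 ≈ -7341.6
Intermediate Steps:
S(N, k) = -7 + k (S(N, k) = -3 + (-4 + k) = -7 + k)
-7350 + J(S(1, -14)) = -7350 - 176/(-7 - 14) = -7350 - 176/(-21) = -7350 - 176*(-1/21) = -7350 + 176/21 = -154174/21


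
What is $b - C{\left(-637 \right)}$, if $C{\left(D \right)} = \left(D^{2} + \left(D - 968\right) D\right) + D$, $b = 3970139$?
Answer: $2542622$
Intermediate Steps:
$C{\left(D \right)} = D + D^{2} + D \left(-968 + D\right)$ ($C{\left(D \right)} = \left(D^{2} + \left(-968 + D\right) D\right) + D = \left(D^{2} + D \left(-968 + D\right)\right) + D = D + D^{2} + D \left(-968 + D\right)$)
$b - C{\left(-637 \right)} = 3970139 - - 637 \left(-967 + 2 \left(-637\right)\right) = 3970139 - - 637 \left(-967 - 1274\right) = 3970139 - \left(-637\right) \left(-2241\right) = 3970139 - 1427517 = 2542622$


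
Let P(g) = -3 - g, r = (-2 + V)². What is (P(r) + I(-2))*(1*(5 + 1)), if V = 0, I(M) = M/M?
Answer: -36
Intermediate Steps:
I(M) = 1
r = 4 (r = (-2 + 0)² = (-2)² = 4)
(P(r) + I(-2))*(1*(5 + 1)) = ((-3 - 1*4) + 1)*(1*(5 + 1)) = ((-3 - 4) + 1)*(1*6) = (-7 + 1)*6 = -6*6 = -36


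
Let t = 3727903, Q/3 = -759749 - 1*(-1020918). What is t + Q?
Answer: 4511410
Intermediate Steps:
Q = 783507 (Q = 3*(-759749 - 1*(-1020918)) = 3*(-759749 + 1020918) = 3*261169 = 783507)
t + Q = 3727903 + 783507 = 4511410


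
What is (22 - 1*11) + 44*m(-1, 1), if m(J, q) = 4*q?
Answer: 187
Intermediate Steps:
(22 - 1*11) + 44*m(-1, 1) = (22 - 1*11) + 44*(4*1) = (22 - 11) + 44*4 = 11 + 176 = 187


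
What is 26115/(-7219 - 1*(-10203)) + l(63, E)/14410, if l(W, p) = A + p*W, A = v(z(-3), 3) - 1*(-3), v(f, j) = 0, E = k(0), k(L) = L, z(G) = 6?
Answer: 188163051/21499720 ≈ 8.7519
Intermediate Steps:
E = 0
A = 3 (A = 0 - 1*(-3) = 0 + 3 = 3)
l(W, p) = 3 + W*p (l(W, p) = 3 + p*W = 3 + W*p)
26115/(-7219 - 1*(-10203)) + l(63, E)/14410 = 26115/(-7219 - 1*(-10203)) + (3 + 63*0)/14410 = 26115/(-7219 + 10203) + (3 + 0)*(1/14410) = 26115/2984 + 3*(1/14410) = 26115*(1/2984) + 3/14410 = 26115/2984 + 3/14410 = 188163051/21499720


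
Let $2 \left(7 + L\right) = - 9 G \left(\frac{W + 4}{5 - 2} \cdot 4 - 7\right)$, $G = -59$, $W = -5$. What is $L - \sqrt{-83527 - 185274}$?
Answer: $- \frac{4439}{2} - i \sqrt{268801} \approx -2219.5 - 518.46 i$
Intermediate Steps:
$L = - \frac{4439}{2}$ ($L = -7 + \frac{\left(-9\right) \left(-59\right) \left(\frac{-5 + 4}{5 - 2} \cdot 4 - 7\right)}{2} = -7 + \frac{531 \left(- \frac{1}{3} \cdot 4 - 7\right)}{2} = -7 + \frac{531 \left(\left(-1\right) \frac{1}{3} \cdot 4 - 7\right)}{2} = -7 + \frac{531 \left(\left(- \frac{1}{3}\right) 4 - 7\right)}{2} = -7 + \frac{531 \left(- \frac{4}{3} - 7\right)}{2} = -7 + \frac{531 \left(- \frac{25}{3}\right)}{2} = -7 + \frac{1}{2} \left(-4425\right) = -7 - \frac{4425}{2} = - \frac{4439}{2} \approx -2219.5$)
$L - \sqrt{-83527 - 185274} = - \frac{4439}{2} - \sqrt{-83527 - 185274} = - \frac{4439}{2} - \sqrt{-268801} = - \frac{4439}{2} - i \sqrt{268801}$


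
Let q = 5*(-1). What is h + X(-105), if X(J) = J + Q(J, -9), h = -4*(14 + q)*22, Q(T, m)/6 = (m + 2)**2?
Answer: -603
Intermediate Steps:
q = -5
Q(T, m) = 6*(2 + m)**2 (Q(T, m) = 6*(m + 2)**2 = 6*(2 + m)**2)
h = -792 (h = -4*(14 - 5)*22 = -4*9*22 = -36*22 = -792)
X(J) = 294 + J (X(J) = J + 6*(2 - 9)**2 = J + 6*(-7)**2 = J + 6*49 = J + 294 = 294 + J)
h + X(-105) = -792 + (294 - 105) = -792 + 189 = -603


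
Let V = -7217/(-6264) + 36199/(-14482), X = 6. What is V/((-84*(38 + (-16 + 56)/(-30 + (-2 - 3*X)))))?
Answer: 305584855/708667517376 ≈ 0.00043121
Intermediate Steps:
V = -61116971/45357624 (V = -7217*(-1/6264) + 36199*(-1/14482) = 7217/6264 - 36199/14482 = -61116971/45357624 ≈ -1.3474)
V/((-84*(38 + (-16 + 56)/(-30 + (-2 - 3*X))))) = -61116971*(-1/(84*(38 + (-16 + 56)/(-30 + (-2 - 3*6)))))/45357624 = -61116971*(-1/(84*(38 + 40/(-30 + (-2 - 18)))))/45357624 = -61116971*(-1/(84*(38 + 40/(-30 - 20))))/45357624 = -61116971*(-1/(84*(38 + 40/(-50))))/45357624 = -61116971*(-1/(84*(38 + 40*(-1/50))))/45357624 = -61116971*(-1/(84*(38 - ⅘)))/45357624 = -61116971/(45357624*((-84*186/5))) = -61116971/(45357624*(-15624/5)) = -61116971/45357624*(-5/15624) = 305584855/708667517376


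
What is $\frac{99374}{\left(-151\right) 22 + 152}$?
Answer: $- \frac{49687}{1585} \approx -31.348$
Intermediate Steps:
$\frac{99374}{\left(-151\right) 22 + 152} = \frac{99374}{-3322 + 152} = \frac{99374}{-3170} = 99374 \left(- \frac{1}{3170}\right) = - \frac{49687}{1585}$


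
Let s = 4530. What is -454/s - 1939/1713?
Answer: -1593562/1293315 ≈ -1.2322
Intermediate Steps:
-454/s - 1939/1713 = -454/4530 - 1939/1713 = -454*1/4530 - 1939*1/1713 = -227/2265 - 1939/1713 = -1593562/1293315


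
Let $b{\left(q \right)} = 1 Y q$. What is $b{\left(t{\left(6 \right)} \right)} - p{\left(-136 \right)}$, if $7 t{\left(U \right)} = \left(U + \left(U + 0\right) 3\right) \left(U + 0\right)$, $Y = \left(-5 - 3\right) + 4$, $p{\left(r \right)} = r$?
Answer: $\frac{376}{7} \approx 53.714$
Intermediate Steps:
$Y = -4$ ($Y = -8 + 4 = -4$)
$t{\left(U \right)} = \frac{4 U^{2}}{7}$ ($t{\left(U \right)} = \frac{\left(U + \left(U + 0\right) 3\right) \left(U + 0\right)}{7} = \frac{\left(U + U 3\right) U}{7} = \frac{\left(U + 3 U\right) U}{7} = \frac{4 U U}{7} = \frac{4 U^{2}}{7}$)
$b{\left(q \right)} = - 4 q$ ($b{\left(q \right)} = 1 \left(-4\right) q = - 4 q$)
$b{\left(t{\left(6 \right)} \right)} - p{\left(-136 \right)} = - 4 \frac{4 \cdot 6^{2}}{7} - -136 = - 4 \cdot \frac{4}{7} \cdot 36 + 136 = \left(-4\right) \frac{144}{7} + 136 = - \frac{576}{7} + 136 = \frac{376}{7}$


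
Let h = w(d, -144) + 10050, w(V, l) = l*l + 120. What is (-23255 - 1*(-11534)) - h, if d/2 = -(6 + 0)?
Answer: -42627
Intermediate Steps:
d = -12 (d = 2*(-(6 + 0)) = 2*(-1*6) = 2*(-6) = -12)
w(V, l) = 120 + l**2 (w(V, l) = l**2 + 120 = 120 + l**2)
h = 30906 (h = (120 + (-144)**2) + 10050 = (120 + 20736) + 10050 = 20856 + 10050 = 30906)
(-23255 - 1*(-11534)) - h = (-23255 - 1*(-11534)) - 1*30906 = (-23255 + 11534) - 30906 = -11721 - 30906 = -42627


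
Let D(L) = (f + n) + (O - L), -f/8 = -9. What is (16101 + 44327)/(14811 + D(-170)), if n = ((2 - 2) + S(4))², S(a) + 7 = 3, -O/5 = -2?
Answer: 60428/15079 ≈ 4.0074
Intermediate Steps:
O = 10 (O = -5*(-2) = 10)
S(a) = -4 (S(a) = -7 + 3 = -4)
n = 16 (n = ((2 - 2) - 4)² = (0 - 4)² = (-4)² = 16)
f = 72 (f = -8*(-9) = 72)
D(L) = 98 - L (D(L) = (72 + 16) + (10 - L) = 88 + (10 - L) = 98 - L)
(16101 + 44327)/(14811 + D(-170)) = (16101 + 44327)/(14811 + (98 - 1*(-170))) = 60428/(14811 + (98 + 170)) = 60428/(14811 + 268) = 60428/15079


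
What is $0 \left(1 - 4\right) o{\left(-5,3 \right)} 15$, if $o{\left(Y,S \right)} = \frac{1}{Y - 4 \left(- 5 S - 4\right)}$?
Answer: $0$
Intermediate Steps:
$o{\left(Y,S \right)} = \frac{1}{16 + Y + 20 S}$ ($o{\left(Y,S \right)} = \frac{1}{Y - 4 \left(-4 - 5 S\right)} = \frac{1}{Y + \left(16 + 20 S\right)} = \frac{1}{16 + Y + 20 S}$)
$0 \left(1 - 4\right) o{\left(-5,3 \right)} 15 = \frac{0 \left(1 - 4\right)}{16 - 5 + 20 \cdot 3} \cdot 15 = \frac{0 \left(-3\right)}{16 - 5 + 60} \cdot 15 = \frac{0}{71} \cdot 15 = 0 \cdot \frac{1}{71} \cdot 15 = 0 \cdot 15 = 0$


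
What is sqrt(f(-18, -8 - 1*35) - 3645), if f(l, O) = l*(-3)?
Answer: 3*I*sqrt(399) ≈ 59.925*I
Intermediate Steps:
f(l, O) = -3*l
sqrt(f(-18, -8 - 1*35) - 3645) = sqrt(-3*(-18) - 3645) = sqrt(54 - 3645) = sqrt(-3591) = 3*I*sqrt(399)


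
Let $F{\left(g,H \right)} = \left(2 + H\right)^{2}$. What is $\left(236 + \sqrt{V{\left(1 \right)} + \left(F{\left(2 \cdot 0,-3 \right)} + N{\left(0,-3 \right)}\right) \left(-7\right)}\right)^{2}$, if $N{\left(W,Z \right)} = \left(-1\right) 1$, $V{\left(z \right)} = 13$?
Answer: $\left(236 + \sqrt{13}\right)^{2} \approx 57411.0$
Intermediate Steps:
$N{\left(W,Z \right)} = -1$
$\left(236 + \sqrt{V{\left(1 \right)} + \left(F{\left(2 \cdot 0,-3 \right)} + N{\left(0,-3 \right)}\right) \left(-7\right)}\right)^{2} = \left(236 + \sqrt{13 + \left(\left(2 - 3\right)^{2} - 1\right) \left(-7\right)}\right)^{2} = \left(236 + \sqrt{13 + \left(\left(-1\right)^{2} - 1\right) \left(-7\right)}\right)^{2} = \left(236 + \sqrt{13 + \left(1 - 1\right) \left(-7\right)}\right)^{2} = \left(236 + \sqrt{13 + 0 \left(-7\right)}\right)^{2} = \left(236 + \sqrt{13 + 0}\right)^{2} = \left(236 + \sqrt{13}\right)^{2}$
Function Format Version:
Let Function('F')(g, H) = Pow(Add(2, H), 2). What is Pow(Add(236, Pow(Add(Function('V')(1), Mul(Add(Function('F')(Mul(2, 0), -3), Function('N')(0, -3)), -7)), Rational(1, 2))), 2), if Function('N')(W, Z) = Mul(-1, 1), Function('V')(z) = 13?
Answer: Pow(Add(236, Pow(13, Rational(1, 2))), 2) ≈ 57411.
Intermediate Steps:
Function('N')(W, Z) = -1
Pow(Add(236, Pow(Add(Function('V')(1), Mul(Add(Function('F')(Mul(2, 0), -3), Function('N')(0, -3)), -7)), Rational(1, 2))), 2) = Pow(Add(236, Pow(Add(13, Mul(Add(Pow(Add(2, -3), 2), -1), -7)), Rational(1, 2))), 2) = Pow(Add(236, Pow(Add(13, Mul(Add(Pow(-1, 2), -1), -7)), Rational(1, 2))), 2) = Pow(Add(236, Pow(Add(13, Mul(Add(1, -1), -7)), Rational(1, 2))), 2) = Pow(Add(236, Pow(Add(13, Mul(0, -7)), Rational(1, 2))), 2) = Pow(Add(236, Pow(Add(13, 0), Rational(1, 2))), 2) = Pow(Add(236, Pow(13, Rational(1, 2))), 2)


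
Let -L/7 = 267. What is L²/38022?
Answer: 1164387/12674 ≈ 91.872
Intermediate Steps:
L = -1869 (L = -7*267 = -1869)
L²/38022 = (-1869)²/38022 = 3493161*(1/38022) = 1164387/12674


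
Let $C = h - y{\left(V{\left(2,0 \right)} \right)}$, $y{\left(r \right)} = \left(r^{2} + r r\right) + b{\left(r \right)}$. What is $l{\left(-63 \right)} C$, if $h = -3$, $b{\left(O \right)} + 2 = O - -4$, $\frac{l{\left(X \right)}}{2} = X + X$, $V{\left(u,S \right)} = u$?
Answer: $3780$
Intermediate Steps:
$l{\left(X \right)} = 4 X$ ($l{\left(X \right)} = 2 \left(X + X\right) = 2 \cdot 2 X = 4 X$)
$b{\left(O \right)} = 2 + O$ ($b{\left(O \right)} = -2 + \left(O - -4\right) = -2 + \left(O + 4\right) = -2 + \left(4 + O\right) = 2 + O$)
$y{\left(r \right)} = 2 + r + 2 r^{2}$ ($y{\left(r \right)} = \left(r^{2} + r r\right) + \left(2 + r\right) = \left(r^{2} + r^{2}\right) + \left(2 + r\right) = 2 r^{2} + \left(2 + r\right) = 2 + r + 2 r^{2}$)
$C = -15$ ($C = -3 - \left(2 + 2 + 2 \cdot 2^{2}\right) = -3 - \left(2 + 2 + 2 \cdot 4\right) = -3 - \left(2 + 2 + 8\right) = -3 - 12 = -15$)
$l{\left(-63 \right)} C = 4 \left(-63\right) \left(-15\right) = \left(-252\right) \left(-15\right) = 3780$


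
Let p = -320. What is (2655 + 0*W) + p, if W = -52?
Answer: 2335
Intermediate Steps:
(2655 + 0*W) + p = (2655 + 0*(-52)) - 320 = (2655 + 0) - 320 = 2655 - 320 = 2335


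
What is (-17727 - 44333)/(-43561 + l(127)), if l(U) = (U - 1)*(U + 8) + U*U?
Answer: 31030/5211 ≈ 5.9547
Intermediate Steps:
l(U) = U**2 + (-1 + U)*(8 + U) (l(U) = (-1 + U)*(8 + U) + U**2 = U**2 + (-1 + U)*(8 + U))
(-17727 - 44333)/(-43561 + l(127)) = (-17727 - 44333)/(-43561 + (-8 + 2*127**2 + 7*127)) = -62060/(-43561 + (-8 + 2*16129 + 889)) = -62060/(-43561 + (-8 + 32258 + 889)) = -62060/(-43561 + 33139) = -62060/(-10422) = -62060*(-1/10422) = 31030/5211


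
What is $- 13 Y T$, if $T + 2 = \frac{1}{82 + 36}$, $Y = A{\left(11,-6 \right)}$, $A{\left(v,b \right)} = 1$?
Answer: $\frac{3055}{118} \approx 25.89$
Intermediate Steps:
$Y = 1$
$T = - \frac{235}{118}$ ($T = -2 + \frac{1}{82 + 36} = -2 + \frac{1}{118} = - \frac{235}{118} \approx -1.9915$)
$- 13 Y T = \left(-13\right) 1 \left(- \frac{235}{118}\right) = \left(-13\right) \left(- \frac{235}{118}\right) = \frac{3055}{118}$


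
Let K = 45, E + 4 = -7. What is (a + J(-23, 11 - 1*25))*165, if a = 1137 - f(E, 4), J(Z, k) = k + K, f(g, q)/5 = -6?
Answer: 197670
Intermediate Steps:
E = -11 (E = -4 - 7 = -11)
f(g, q) = -30 (f(g, q) = 5*(-6) = -30)
J(Z, k) = 45 + k (J(Z, k) = k + 45 = 45 + k)
a = 1167 (a = 1137 - 1*(-30) = 1137 + 30 = 1167)
(a + J(-23, 11 - 1*25))*165 = (1167 + (45 + (11 - 1*25)))*165 = (1167 + (45 + (11 - 25)))*165 = (1167 + (45 - 14))*165 = (1167 + 31)*165 = 1198*165 = 197670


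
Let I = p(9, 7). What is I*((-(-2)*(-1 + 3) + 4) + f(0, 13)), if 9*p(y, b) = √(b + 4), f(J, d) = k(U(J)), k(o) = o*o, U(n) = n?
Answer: 8*√11/9 ≈ 2.9481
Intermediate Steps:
k(o) = o²
f(J, d) = J²
p(y, b) = √(4 + b)/9 (p(y, b) = √(b + 4)/9 = √(4 + b)/9)
I = √11/9 (I = √(4 + 7)/9 = √11/9 ≈ 0.36851)
I*((-(-2)*(-1 + 3) + 4) + f(0, 13)) = (√11/9)*((-(-2)*(-1 + 3) + 4) + 0²) = (√11/9)*((-(-2)*2 + 4) + 0) = (√11/9)*((-1*(-4) + 4) + 0) = (√11/9)*((4 + 4) + 0) = (√11/9)*(8 + 0) = (√11/9)*8 = 8*√11/9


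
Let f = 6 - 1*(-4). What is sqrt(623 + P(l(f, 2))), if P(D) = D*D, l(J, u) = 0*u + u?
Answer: sqrt(627) ≈ 25.040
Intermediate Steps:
f = 10 (f = 6 + 4 = 10)
l(J, u) = u (l(J, u) = 0 + u = u)
P(D) = D**2
sqrt(623 + P(l(f, 2))) = sqrt(623 + 2**2) = sqrt(623 + 4) = sqrt(627)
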